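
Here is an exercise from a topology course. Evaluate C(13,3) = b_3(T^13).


By the Kunneth formula, b_k(T^n) = C(n,k).
b_3(T^13) = C(13,3).
C(13,3) = 13!/(3!*10!) = 286

286


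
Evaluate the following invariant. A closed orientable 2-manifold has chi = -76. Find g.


chi = 2 - 2g for closed orientable surfaces.
-76 = 2 - 2g
2g = 2 - (-76) = 78
g = 39

39


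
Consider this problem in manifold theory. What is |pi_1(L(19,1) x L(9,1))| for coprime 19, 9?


pi_1(X x Y) = pi_1(X) x pi_1(Y).
pi_1(L(19,1)) = Z/19, pi_1(L(9,1)) = Z/9.
|Z/19 x Z/9| = 19 * 9 = 171

171


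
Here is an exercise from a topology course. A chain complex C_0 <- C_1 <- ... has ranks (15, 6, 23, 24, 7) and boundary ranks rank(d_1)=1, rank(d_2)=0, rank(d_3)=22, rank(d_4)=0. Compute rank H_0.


rank H_k = rank(ker d_k) - rank(im d_{k+1}).
rank(ker d_0) = rank(C_0) - rank(d_0) = 15 - 0 = 15.
rank(im d_{0+1}) = 1.
rank H_0 = 15 - 1 = 14

14


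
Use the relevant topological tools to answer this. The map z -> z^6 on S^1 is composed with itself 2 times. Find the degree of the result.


deg(f) = 6. Degree is multiplicative: deg(f^2) = (deg f)^2.
deg(f^2) = (6)^2 = 36

36


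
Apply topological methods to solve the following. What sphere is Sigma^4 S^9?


Each suspension raises dimension by 1: Sigma S^n = S^{n+1}.
Sigma^4 S^9 = S^{9+4} = S^13

13


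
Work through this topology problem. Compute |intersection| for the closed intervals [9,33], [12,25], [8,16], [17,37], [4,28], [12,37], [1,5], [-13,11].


Intersection = [max(a_i), min(b_i)] = [17, 5].
Since 17 > 5, the intersection is empty.
Length = 0

0


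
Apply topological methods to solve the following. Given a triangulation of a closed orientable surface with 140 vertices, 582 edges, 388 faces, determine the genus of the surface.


chi = V - E + F = 140 - 582 + 388 = -54
For orientable closed surface: chi = 2 - 2g, so g = (2 - chi)/2.
g = (2 - (-54)) / 2 = 56 / 2 = 28

28


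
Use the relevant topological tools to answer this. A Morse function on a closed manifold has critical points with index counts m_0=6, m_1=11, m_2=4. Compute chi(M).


Morse theory: chi(M) = sum_k (-1)^k m_k where m_k = #(index-k critical points).
= (6) + (-11) + (4) = -1

-1


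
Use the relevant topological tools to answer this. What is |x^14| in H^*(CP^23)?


|x| = 2 in H^*(CP^n).
|x^14| = 14 * |x| = 14 * 2 = 28

28


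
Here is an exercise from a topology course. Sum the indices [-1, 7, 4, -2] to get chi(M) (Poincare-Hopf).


Poincare-Hopf: chi(M) = sum of indices of zeros.
chi = (-1) + (7) + (4) + (-2) = 8

8


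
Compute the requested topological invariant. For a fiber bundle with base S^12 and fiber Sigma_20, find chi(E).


chi(S^12) = 2 (n even), chi(Sigma_20) = 2 - 2*20 = -38.
chi(E) = 2 * (-38) = -76

-76


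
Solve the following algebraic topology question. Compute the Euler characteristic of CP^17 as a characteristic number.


For any closed oriented manifold, <e(TM),[M]> = chi(M).
chi(CP^17) = 17+1 = 18

18


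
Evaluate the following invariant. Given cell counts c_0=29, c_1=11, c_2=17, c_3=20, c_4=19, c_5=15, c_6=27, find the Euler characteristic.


chi = sum_k (-1)^k c_k.
= (-1)^0*29 + (-1)^1*11 + (-1)^2*17 + (-1)^3*20 + (-1)^4*19 + (-1)^5*15 + (-1)^6*27
= (29) + (-11) + (17) + (-20) + (19) + (-15) + (27)
= 46

46


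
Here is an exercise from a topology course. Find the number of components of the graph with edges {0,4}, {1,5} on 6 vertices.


Run DFS/union-find over 6 vertices.
V = 6, E = 2.
Number of components = 4

4


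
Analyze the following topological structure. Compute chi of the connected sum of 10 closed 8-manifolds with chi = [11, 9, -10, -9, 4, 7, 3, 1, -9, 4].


For n-manifolds: chi(A#B) = chi(A) + chi(B) - chi(S^8).
chi(S^8) = 1 + (-1)^8 = 2.
chi(#) = (sum chi_i) - (10-1)*chi(S^8) = 11 - 9*2 = -7

-7


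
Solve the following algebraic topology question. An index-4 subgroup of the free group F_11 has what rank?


Nielsen-Schreier: an index-n subgroup of F_r is free of rank 1 + n(r-1).
Equivalently: chi(cover) = n*chi(base); chi(vee_r S^1) = 1 - 11 = -10.
chi(E) = 4*(-10) = -40; rank = 1 - chi(E) = 1 - (-40) = 41.
rank = 1 + 4*(11-1) = 1 + 40 = 41

41


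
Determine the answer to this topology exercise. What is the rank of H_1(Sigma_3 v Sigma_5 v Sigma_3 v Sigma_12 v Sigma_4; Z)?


For a wedge X v Y: reduced H_k(X v Y) = H_k(X) + H_k(Y).
Each Sigma_g contributes b_1 = 2g.
b_1 = 6 + 10 + 6 + 24 + 8 = 54

54


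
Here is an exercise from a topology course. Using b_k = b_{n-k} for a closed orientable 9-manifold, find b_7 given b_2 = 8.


Poincare duality for closed orientable n-manifolds: b_k = b_{n-k}.
Here n = 9, so b_7 = b_2 = 8

8


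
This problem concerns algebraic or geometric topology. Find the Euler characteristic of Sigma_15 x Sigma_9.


chi(Sigma_15) = 2 - 2*15 = -28
chi(Sigma_9) = 2 - 2*9 = -16
chi(product) = (-28) * (-16) = 448

448


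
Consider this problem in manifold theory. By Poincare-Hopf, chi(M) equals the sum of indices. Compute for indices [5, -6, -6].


Poincare-Hopf: chi(M) = sum of indices of zeros.
chi = (5) + (-6) + (-6) = -7

-7


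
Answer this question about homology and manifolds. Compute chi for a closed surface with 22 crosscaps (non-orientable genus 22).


For a non-orientable closed surface with k crosscaps: chi = 2 - k.
Here k = 22.
chi = 2 - 22 = -20

-20


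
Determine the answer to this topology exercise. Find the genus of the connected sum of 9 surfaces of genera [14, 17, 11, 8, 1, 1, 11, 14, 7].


Genus is additive under connected sum of orientable surfaces.
g = 14 + 17 + 11 + 8 + 1 + 1 + 11 + 14 + 7 = 84

84


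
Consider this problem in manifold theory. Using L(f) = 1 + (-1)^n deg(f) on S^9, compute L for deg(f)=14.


On S^9: L(f) = tr(f_0*) + (-1)^9 tr(f_9*) = 1 + (-1)^9 * deg(f).
L(f) = 1 + (-1)^9 * 14 = 1 + -14 = -13

-13


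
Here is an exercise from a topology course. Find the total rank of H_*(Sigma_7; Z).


For Sigma_7: b_0 = 1, b_1 = 2g = 14, b_2 = 1.
Total = 1 + 14 + 1 = 16

16


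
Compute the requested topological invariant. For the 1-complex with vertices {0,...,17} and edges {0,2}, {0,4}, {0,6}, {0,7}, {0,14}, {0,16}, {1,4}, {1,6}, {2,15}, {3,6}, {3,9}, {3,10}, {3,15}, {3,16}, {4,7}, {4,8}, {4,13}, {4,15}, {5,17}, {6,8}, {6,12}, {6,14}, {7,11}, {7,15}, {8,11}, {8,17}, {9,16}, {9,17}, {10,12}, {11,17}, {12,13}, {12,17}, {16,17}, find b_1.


b_1 = E - V + (number of components).
E = 33, V = 18, components = 1.
b_1 = 33 - 18 + 1 = 16

16


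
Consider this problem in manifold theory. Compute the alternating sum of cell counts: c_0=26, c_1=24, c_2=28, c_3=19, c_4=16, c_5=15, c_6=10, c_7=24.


chi = sum_k (-1)^k c_k.
= (-1)^0*26 + (-1)^1*24 + (-1)^2*28 + (-1)^3*19 + (-1)^4*16 + (-1)^5*15 + (-1)^6*10 + (-1)^7*24
= (26) + (-24) + (28) + (-19) + (16) + (-15) + (10) + (-24)
= -2

-2


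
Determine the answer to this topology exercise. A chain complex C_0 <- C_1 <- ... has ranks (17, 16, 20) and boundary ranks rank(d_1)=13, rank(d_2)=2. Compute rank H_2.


rank H_k = rank(ker d_k) - rank(im d_{k+1}).
rank(ker d_2) = rank(C_2) - rank(d_2) = 20 - 2 = 18.
rank(im d_{2+1}) = 0.
rank H_2 = 18 - 0 = 18

18


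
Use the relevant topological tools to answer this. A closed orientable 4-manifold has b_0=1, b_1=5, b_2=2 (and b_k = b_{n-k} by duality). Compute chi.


By Poincare duality b_k = b_{4-k}, so full Betti numbers: b_0=1, b_1=5, b_2=2, b_3=5, b_4=1.
chi = sum (-1)^k b_k = -6

-6


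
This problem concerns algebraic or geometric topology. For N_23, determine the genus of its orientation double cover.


chi(N_23) = 2 - 23 = -21.
Double cover: chi(Sigma_g) = 2 * chi(N_23) = 2*(-21) = -42.
2 - 2g = -42, so g = (2 - (-42))/2 = 44/2 = 22

22


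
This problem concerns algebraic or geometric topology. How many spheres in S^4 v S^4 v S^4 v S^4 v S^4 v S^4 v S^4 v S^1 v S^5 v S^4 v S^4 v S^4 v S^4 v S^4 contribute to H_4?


For a wedge of spheres, H_k (k>0) is free on one generator per sphere of dimension k.
Spheres of dimension 4: count = 12.
b_4 = 12

12


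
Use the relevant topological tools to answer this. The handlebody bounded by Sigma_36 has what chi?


A genus-g handlebody deformation retracts to a wedge of g circles.
chi(vee_g S^1) = 1 - g.
chi(H_36) = 1 - 36 = -35

-35


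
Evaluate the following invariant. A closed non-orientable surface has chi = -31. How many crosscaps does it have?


chi = 2 - k for closed non-orientable surfaces with k crosscaps.
-31 = 2 - k
k = 2 - (-31) = 33

33


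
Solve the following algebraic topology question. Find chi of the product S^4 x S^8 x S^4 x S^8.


chi is multiplicative: chi(X x Y) = chi(X) chi(Y).
Each even-dim sphere has chi = 2. There are 4 factors.
chi = 2^4 = 16

16


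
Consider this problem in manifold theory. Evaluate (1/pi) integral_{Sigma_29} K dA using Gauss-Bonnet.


Gauss-Bonnet: integral K dA = 2*pi*chi(M).
chi(Sigma_29) = 2 - 2*29 = -56.
(integral K dA)/pi = 2*chi = 2*(-56) = -112

-112


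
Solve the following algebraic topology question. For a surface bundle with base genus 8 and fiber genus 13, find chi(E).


For a fiber bundle F -> E -> B (with CW structure): chi(E) = chi(B) * chi(F).
chi(Sigma_8) = -14, chi(Sigma_13) = -24.
chi(E) = (-14) * (-24) = 336

336


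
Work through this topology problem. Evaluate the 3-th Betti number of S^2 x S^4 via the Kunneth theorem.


Each S^d has Poincare polynomial 1 + t^d.
The product S^2 x S^4 has Poincare polynomial prod(1+t^d_i).
Expanding: b_0=1, b_2=1, b_4=1, b_6=1.
b_3 = 0

0


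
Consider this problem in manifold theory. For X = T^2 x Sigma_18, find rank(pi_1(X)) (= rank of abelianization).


pi_1(A x B) = pi_1(A) x pi_1(B); rank of abelianization = b_1.
b_1(T^2) = 2, b_1(Sigma_18) = 2*18 = 36.
b_1(product) = 2 + 36 = 38

38


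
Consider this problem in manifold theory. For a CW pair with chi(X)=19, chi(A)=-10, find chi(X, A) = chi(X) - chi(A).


Relative Euler characteristic: chi(X, A) = chi(X) - chi(A).
= 19 - (-10) = 29

29


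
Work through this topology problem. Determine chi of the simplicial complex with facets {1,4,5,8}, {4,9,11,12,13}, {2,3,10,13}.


Enumerate all faces; f-vector: f_0=11, f_1=22, f_2=18, f_3=7, f_4=1.
chi = sum (-1)^k f_k = 1

1


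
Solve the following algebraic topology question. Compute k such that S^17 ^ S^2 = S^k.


S^m ^ S^n = S^{m+n}.
k = 17 + 2 = 19

19


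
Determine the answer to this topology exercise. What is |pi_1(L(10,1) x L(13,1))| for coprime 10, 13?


pi_1(X x Y) = pi_1(X) x pi_1(Y).
pi_1(L(10,1)) = Z/10, pi_1(L(13,1)) = Z/13.
|Z/10 x Z/13| = 10 * 13 = 130

130


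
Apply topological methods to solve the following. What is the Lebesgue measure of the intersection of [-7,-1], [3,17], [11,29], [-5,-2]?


Intersection = [max(a_i), min(b_i)] = [11, -2].
Since 11 > -2, the intersection is empty.
Length = 0

0


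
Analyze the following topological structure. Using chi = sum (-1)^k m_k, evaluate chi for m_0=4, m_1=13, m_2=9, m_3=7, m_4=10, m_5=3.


Morse theory: chi(M) = sum_k (-1)^k m_k where m_k = #(index-k critical points).
= (4) + (-13) + (9) + (-7) + (10) + (-3) = 0

0


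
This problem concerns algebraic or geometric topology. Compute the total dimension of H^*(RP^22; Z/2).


H^k(RP^22; Z/2) = Z/2 for each 0 <= k <= 22.
Total dimension = 22 + 1 = 23

23


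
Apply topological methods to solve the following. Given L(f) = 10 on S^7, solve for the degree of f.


L(f) = 1 + (-1)^7 deg(f) on S^7.
10 = 1 + (-1)^7 * deg(f)
(-1)^7 * deg(f) = 9
deg(f) = -9

-9


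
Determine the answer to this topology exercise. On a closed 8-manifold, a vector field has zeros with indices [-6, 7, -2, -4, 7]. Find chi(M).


Poincare-Hopf: chi(M) = sum of indices of zeros.
chi = (-6) + (7) + (-2) + (-4) + (7) = 2

2


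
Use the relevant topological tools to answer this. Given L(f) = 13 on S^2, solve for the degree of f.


L(f) = 1 + (-1)^2 deg(f) on S^2.
13 = 1 + (-1)^2 * deg(f)
(-1)^2 * deg(f) = 12
deg(f) = 12

12


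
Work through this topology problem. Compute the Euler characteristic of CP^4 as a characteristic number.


For any closed oriented manifold, <e(TM),[M]> = chi(M).
chi(CP^4) = 4+1 = 5

5


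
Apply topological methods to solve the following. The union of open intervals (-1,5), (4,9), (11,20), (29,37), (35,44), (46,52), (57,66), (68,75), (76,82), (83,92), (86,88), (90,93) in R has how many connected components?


Sort and merge overlapping open intervals.
Merged: (-1,9), (11,20), (29,44), (46,52), (57,66), (68,75), (76,82), (83,93).
Number of components = 8

8


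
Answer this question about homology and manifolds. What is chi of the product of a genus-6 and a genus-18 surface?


chi(Sigma_6) = 2 - 2*6 = -10
chi(Sigma_18) = 2 - 2*18 = -34
chi(product) = (-10) * (-34) = 340

340


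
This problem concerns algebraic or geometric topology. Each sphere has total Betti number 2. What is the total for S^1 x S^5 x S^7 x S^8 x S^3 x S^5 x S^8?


Total Betti number is multiplicative under products.
Each S^d (d>=1) has total Betti number 2.
There are 7 sphere factors.
Total = 2^7 = 128

128


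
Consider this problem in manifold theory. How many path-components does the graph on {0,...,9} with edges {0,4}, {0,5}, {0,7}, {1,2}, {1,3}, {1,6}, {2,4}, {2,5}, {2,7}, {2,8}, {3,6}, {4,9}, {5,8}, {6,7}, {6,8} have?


Run DFS/union-find over 10 vertices.
V = 10, E = 15.
Number of components = 1

1


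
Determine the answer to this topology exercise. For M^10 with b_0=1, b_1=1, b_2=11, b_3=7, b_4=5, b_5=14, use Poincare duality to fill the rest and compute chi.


By Poincare duality b_k = b_{10-k}, so full Betti numbers: b_0=1, b_1=1, b_2=11, b_3=7, b_4=5, b_5=14, b_6=5, b_7=7, b_8=11, b_9=1, b_10=1.
chi = sum (-1)^k b_k = 4

4


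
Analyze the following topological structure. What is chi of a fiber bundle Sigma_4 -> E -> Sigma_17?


For a fiber bundle F -> E -> B (with CW structure): chi(E) = chi(B) * chi(F).
chi(Sigma_17) = -32, chi(Sigma_4) = -6.
chi(E) = (-32) * (-6) = 192

192


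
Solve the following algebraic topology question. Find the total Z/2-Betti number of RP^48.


H^k(RP^48; Z/2) = Z/2 for each 0 <= k <= 48.
Total dimension = 48 + 1 = 49

49


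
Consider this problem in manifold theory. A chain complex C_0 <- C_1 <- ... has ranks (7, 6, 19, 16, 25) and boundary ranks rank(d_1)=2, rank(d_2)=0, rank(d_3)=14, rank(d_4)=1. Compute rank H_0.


rank H_k = rank(ker d_k) - rank(im d_{k+1}).
rank(ker d_0) = rank(C_0) - rank(d_0) = 7 - 0 = 7.
rank(im d_{0+1}) = 2.
rank H_0 = 7 - 2 = 5

5


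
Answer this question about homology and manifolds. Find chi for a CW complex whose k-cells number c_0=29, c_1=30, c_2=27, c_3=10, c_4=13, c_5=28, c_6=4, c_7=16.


chi = sum_k (-1)^k c_k.
= (-1)^0*29 + (-1)^1*30 + (-1)^2*27 + (-1)^3*10 + (-1)^4*13 + (-1)^5*28 + (-1)^6*4 + (-1)^7*16
= (29) + (-30) + (27) + (-10) + (13) + (-28) + (4) + (-16)
= -11

-11


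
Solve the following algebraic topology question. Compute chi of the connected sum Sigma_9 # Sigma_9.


chi(Sigma_9) = 2 - 2*9 = -16
chi(Sigma_9) = 2 - 2*9 = -16
For surfaces: chi(A#B) = chi(A) + chi(B) - 2.
chi = -16 + -16 - 2 = -34

-34


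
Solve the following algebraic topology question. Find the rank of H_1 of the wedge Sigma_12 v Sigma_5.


For a wedge: H_1(A v B) = H_1(A) + H_1(B).
b_1(Sigma_12) = 24, b_1(Sigma_5) = 10.
b_1 = 24 + 10 = 34

34


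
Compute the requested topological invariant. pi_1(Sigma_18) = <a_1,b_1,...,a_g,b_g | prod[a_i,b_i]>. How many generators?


Standard presentation: pi_1(Sigma_g) = <a_1,b_1,...,a_g,b_g | [a_1,b_1]...[a_g,b_g] = 1>.
Number of generators = 2g = 2*18 = 36

36


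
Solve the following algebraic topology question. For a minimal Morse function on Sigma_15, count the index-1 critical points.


A perfect Morse function has m_k = b_k.
For Sigma_15: b_0=1, b_1=2g=30, b_2=1.
Saddles m_1 = 2g = 30

30


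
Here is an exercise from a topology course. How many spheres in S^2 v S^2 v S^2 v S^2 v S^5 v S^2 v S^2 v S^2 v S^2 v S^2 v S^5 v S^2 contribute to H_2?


For a wedge of spheres, H_k (k>0) is free on one generator per sphere of dimension k.
Spheres of dimension 2: count = 10.
b_2 = 10

10


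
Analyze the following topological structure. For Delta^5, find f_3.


Delta^5 has 5+1 vertices. A 3-face is a choice of 3+1 vertices.
f_3 = C(5+1, 3+1) = C(6,4) = 15

15


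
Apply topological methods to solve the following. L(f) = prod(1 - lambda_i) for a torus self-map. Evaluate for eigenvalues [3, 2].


For a torus self-map: L(f) = det(I - A) where A acts on H_1.
L(f) = (1-3) * (1-2) = -2 * -1 = 2

2


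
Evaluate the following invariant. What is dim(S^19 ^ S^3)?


S^m ^ S^n = S^{m+n}.
k = 19 + 3 = 22

22


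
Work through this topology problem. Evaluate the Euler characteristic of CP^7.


CP^7 has one cell in each even dimension 0, 2, ..., 2*7 (7+1 cells total).
All cells are even-dimensional, so chi = number of cells.
chi = 7 + 1 = 8

8


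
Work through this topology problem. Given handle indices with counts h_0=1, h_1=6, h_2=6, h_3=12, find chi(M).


Handles of index k contribute (-1)^k to chi (same as CW cells).
chi = (1) + (-6) + (6) + (-12) = -11

-11


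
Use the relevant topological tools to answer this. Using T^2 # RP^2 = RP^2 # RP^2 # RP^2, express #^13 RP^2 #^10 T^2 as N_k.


Since a >= 1, the sum is non-orientable; each T^2 can be replaced by RP^2 # RP^2 (since T^2#RP^2 = 3RP^2).
Total crosscaps k = 13 + 2*10 = 33.
Check via chi: chi = 13*1 + 10*0 - (13+10-1)*2 = -31 = 2 - k = -31. Consistent.

33


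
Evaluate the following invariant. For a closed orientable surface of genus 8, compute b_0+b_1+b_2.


For Sigma_8: b_0 = 1, b_1 = 2g = 16, b_2 = 1.
Total = 1 + 16 + 1 = 18

18


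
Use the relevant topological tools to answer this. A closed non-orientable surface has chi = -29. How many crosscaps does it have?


chi = 2 - k for closed non-orientable surfaces with k crosscaps.
-29 = 2 - k
k = 2 - (-29) = 31

31


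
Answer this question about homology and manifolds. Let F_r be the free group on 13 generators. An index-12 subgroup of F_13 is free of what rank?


Nielsen-Schreier: an index-n subgroup of F_r is free of rank 1 + n(r-1).
Equivalently: chi(cover) = n*chi(base); chi(vee_r S^1) = 1 - 13 = -12.
chi(E) = 12*(-12) = -144; rank = 1 - chi(E) = 1 - (-144) = 145.
rank = 1 + 12*(13-1) = 1 + 144 = 145

145


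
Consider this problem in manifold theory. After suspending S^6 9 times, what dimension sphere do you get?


Each suspension raises dimension by 1: Sigma S^n = S^{n+1}.
Sigma^9 S^6 = S^{6+9} = S^15

15


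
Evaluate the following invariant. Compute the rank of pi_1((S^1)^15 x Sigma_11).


pi_1(A x B) = pi_1(A) x pi_1(B); rank of abelianization = b_1.
b_1(T^15) = 15, b_1(Sigma_11) = 2*11 = 22.
b_1(product) = 15 + 22 = 37

37


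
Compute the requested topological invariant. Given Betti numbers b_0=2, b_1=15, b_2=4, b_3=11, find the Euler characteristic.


chi = sum_k (-1)^k b_k.
= (2) + (-15) + (4) + (-11)
= -20

-20


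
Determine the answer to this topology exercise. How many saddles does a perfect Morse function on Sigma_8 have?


A perfect Morse function has m_k = b_k.
For Sigma_8: b_0=1, b_1=2g=16, b_2=1.
Saddles m_1 = 2g = 16

16


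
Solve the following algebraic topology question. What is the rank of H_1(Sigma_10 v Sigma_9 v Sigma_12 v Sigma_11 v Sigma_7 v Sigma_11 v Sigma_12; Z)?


For a wedge X v Y: reduced H_k(X v Y) = H_k(X) + H_k(Y).
Each Sigma_g contributes b_1 = 2g.
b_1 = 20 + 18 + 24 + 22 + 14 + 22 + 24 = 144

144


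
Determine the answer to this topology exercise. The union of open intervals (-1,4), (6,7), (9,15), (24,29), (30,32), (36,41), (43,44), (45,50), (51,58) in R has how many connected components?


Sort and merge overlapping open intervals.
Merged: (-1,4), (6,7), (9,15), (24,29), (30,32), (36,41), (43,44), (45,50), (51,58).
Number of components = 9

9


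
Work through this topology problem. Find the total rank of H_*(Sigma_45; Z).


For Sigma_45: b_0 = 1, b_1 = 2g = 90, b_2 = 1.
Total = 1 + 90 + 1 = 92

92


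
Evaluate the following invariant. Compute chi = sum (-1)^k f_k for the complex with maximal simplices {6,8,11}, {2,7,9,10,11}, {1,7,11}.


Enumerate all faces; f-vector: f_0=8, f_1=15, f_2=12, f_3=5, f_4=1.
chi = sum (-1)^k f_k = 1

1


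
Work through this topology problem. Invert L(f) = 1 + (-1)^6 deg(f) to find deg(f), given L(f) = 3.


L(f) = 1 + (-1)^6 deg(f) on S^6.
3 = 1 + (-1)^6 * deg(f)
(-1)^6 * deg(f) = 2
deg(f) = 2

2


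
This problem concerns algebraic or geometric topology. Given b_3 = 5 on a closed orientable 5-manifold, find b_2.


Poincare duality for closed orientable n-manifolds: b_k = b_{n-k}.
Here n = 5, so b_2 = b_3 = 5

5


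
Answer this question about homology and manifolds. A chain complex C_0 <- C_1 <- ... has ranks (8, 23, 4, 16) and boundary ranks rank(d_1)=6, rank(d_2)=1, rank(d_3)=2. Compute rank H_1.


rank H_k = rank(ker d_k) - rank(im d_{k+1}).
rank(ker d_1) = rank(C_1) - rank(d_1) = 23 - 6 = 17.
rank(im d_{1+1}) = 1.
rank H_1 = 17 - 1 = 16

16


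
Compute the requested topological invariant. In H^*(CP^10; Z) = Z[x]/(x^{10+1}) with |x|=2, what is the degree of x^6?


|x| = 2 in H^*(CP^n).
|x^6| = 6 * |x| = 6 * 2 = 12

12


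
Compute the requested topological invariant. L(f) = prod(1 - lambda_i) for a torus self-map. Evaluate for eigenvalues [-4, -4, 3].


For a torus self-map: L(f) = det(I - A) where A acts on H_1.
L(f) = (1--4) * (1--4) * (1-3) = 5 * 5 * -2 = -50

-50


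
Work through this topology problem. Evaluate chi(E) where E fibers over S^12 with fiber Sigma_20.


chi(S^12) = 2 (n even), chi(Sigma_20) = 2 - 2*20 = -38.
chi(E) = 2 * (-38) = -76

-76


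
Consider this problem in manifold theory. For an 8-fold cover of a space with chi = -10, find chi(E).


For a finite covering: chi(E) = (number of sheets) * chi(B).
chi(E) = 8 * (-10) = -80

-80


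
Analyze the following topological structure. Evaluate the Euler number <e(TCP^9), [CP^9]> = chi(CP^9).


For any closed oriented manifold, <e(TM),[M]> = chi(M).
chi(CP^9) = 9+1 = 10

10


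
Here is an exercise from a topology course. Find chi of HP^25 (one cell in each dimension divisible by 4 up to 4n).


HP^25 has one cell in each dimension 0, 4, ..., 4*25 (25+1 cells, all even-dim).
chi = 25 + 1 = 26

26


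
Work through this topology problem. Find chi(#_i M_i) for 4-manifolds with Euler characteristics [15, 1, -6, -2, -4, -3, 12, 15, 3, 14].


For n-manifolds: chi(A#B) = chi(A) + chi(B) - chi(S^4).
chi(S^4) = 1 + (-1)^4 = 2.
chi(#) = (sum chi_i) - (10-1)*chi(S^4) = 45 - 9*2 = 27

27


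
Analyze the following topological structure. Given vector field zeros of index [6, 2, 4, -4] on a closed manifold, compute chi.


Poincare-Hopf: chi(M) = sum of indices of zeros.
chi = (6) + (2) + (4) + (-4) = 8

8


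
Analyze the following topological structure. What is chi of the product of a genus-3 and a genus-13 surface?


chi(Sigma_3) = 2 - 2*3 = -4
chi(Sigma_13) = 2 - 2*13 = -24
chi(product) = (-4) * (-24) = 96

96


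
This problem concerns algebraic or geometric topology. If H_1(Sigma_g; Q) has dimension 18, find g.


For a closed orientable surface: b_1 = 2g.
18 = 2g
g = 18 / 2 = 9

9


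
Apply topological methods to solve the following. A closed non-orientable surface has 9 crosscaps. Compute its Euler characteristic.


For a non-orientable closed surface with k crosscaps: chi = 2 - k.
Here k = 9.
chi = 2 - 9 = -7

-7


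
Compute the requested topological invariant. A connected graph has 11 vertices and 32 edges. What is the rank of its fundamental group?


For a connected graph: rank(pi_1) = b_1 = E - V + 1 = 1 - chi.
chi = V - E = 11 - 32 = -21.
rank = 1 - (-21) = 32 - 11 + 1 = 22

22


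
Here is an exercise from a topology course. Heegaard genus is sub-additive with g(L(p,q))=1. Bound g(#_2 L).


Heegaard genus satisfies g(A#B) <= g(A) + g(B).
Each lens space has g = 1.
Upper bound: 2 * 1 = 2

2


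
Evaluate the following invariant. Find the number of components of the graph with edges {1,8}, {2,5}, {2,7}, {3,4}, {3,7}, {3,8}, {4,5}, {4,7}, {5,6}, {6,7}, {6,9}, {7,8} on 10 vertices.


Run DFS/union-find over 10 vertices.
V = 10, E = 12.
Number of components = 2

2


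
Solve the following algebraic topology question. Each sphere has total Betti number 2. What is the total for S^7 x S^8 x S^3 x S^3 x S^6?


Total Betti number is multiplicative under products.
Each S^d (d>=1) has total Betti number 2.
There are 5 sphere factors.
Total = 2^5 = 32

32


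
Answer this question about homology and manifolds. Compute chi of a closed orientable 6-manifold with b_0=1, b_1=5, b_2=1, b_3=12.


By Poincare duality b_k = b_{6-k}, so full Betti numbers: b_0=1, b_1=5, b_2=1, b_3=12, b_4=1, b_5=5, b_6=1.
chi = sum (-1)^k b_k = -18

-18


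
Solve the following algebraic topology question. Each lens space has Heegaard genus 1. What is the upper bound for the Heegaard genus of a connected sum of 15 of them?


Heegaard genus satisfies g(A#B) <= g(A) + g(B).
Each lens space has g = 1.
Upper bound: 15 * 1 = 15

15


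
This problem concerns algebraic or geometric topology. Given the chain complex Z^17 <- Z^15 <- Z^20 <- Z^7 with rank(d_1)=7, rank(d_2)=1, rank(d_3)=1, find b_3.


rank H_k = rank(ker d_k) - rank(im d_{k+1}).
rank(ker d_3) = rank(C_3) - rank(d_3) = 7 - 1 = 6.
rank(im d_{3+1}) = 0.
rank H_3 = 6 - 0 = 6

6


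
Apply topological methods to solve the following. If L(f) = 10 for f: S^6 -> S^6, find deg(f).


L(f) = 1 + (-1)^6 deg(f) on S^6.
10 = 1 + (-1)^6 * deg(f)
(-1)^6 * deg(f) = 9
deg(f) = 9

9


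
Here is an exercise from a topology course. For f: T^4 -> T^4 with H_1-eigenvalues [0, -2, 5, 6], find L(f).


For a torus self-map: L(f) = det(I - A) where A acts on H_1.
L(f) = (1-0) * (1--2) * (1-5) * (1-6) = 1 * 3 * -4 * -5 = 60

60


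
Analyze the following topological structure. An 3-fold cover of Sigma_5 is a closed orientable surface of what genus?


For an n-sheeted cover: chi(E) = n * chi(B).
chi(Sigma_5) = 2 - 2*5 = -8.
chi(E) = 3 * (-8) = -24.
genus(E) = (2 - chi(E))/2 = (2 - (-24))/2 = 26/2 = 13

13


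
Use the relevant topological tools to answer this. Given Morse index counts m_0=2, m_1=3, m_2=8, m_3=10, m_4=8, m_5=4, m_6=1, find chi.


Morse theory: chi(M) = sum_k (-1)^k m_k where m_k = #(index-k critical points).
= (2) + (-3) + (8) + (-10) + (8) + (-4) + (1) = 2

2


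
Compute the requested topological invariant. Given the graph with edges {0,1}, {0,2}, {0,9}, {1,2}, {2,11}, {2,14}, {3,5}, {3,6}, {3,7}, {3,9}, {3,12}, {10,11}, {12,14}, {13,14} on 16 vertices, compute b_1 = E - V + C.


b_1 = E - V + (number of components).
E = 14, V = 16, components = 4.
b_1 = 14 - 16 + 4 = 2

2


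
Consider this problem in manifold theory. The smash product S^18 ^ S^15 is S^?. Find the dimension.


S^m ^ S^n = S^{m+n}.
k = 18 + 15 = 33

33


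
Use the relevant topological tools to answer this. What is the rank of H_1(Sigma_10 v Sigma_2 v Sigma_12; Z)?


For a wedge X v Y: reduced H_k(X v Y) = H_k(X) + H_k(Y).
Each Sigma_g contributes b_1 = 2g.
b_1 = 20 + 4 + 24 = 48

48


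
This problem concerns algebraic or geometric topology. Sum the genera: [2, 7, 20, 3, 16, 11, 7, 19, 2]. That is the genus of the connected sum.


Genus is additive under connected sum of orientable surfaces.
g = 2 + 7 + 20 + 3 + 16 + 11 + 7 + 19 + 2 = 87

87


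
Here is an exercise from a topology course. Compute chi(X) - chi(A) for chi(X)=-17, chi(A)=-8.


Relative Euler characteristic: chi(X, A) = chi(X) - chi(A).
= -17 - (-8) = -9

-9


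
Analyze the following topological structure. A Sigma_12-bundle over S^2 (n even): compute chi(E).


chi(S^2) = 2 (n even), chi(Sigma_12) = 2 - 2*12 = -22.
chi(E) = 2 * (-22) = -44

-44


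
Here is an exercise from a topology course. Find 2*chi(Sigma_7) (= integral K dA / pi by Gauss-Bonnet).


Gauss-Bonnet: integral K dA = 2*pi*chi(M).
chi(Sigma_7) = 2 - 2*7 = -12.
(integral K dA)/pi = 2*chi = 2*(-12) = -24

-24


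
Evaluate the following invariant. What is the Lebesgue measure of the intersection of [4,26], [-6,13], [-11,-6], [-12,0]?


Intersection = [max(a_i), min(b_i)] = [4, -6].
Since 4 > -6, the intersection is empty.
Length = 0

0


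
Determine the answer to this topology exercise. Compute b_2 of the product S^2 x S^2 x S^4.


Each S^d has Poincare polynomial 1 + t^d.
The product S^2 x S^2 x S^4 has Poincare polynomial prod(1+t^d_i).
Expanding: b_0=1, b_2=2, b_4=2, b_6=2, b_8=1.
b_2 = 2

2


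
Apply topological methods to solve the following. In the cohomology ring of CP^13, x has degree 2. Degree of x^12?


|x| = 2 in H^*(CP^n).
|x^12| = 12 * |x| = 12 * 2 = 24

24


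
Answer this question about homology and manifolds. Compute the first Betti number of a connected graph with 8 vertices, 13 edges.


For a connected graph: rank(pi_1) = b_1 = E - V + 1 = 1 - chi.
chi = V - E = 8 - 13 = -5.
rank = 1 - (-5) = 13 - 8 + 1 = 6

6


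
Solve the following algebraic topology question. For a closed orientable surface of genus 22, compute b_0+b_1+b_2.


For Sigma_22: b_0 = 1, b_1 = 2g = 44, b_2 = 1.
Total = 1 + 44 + 1 = 46

46


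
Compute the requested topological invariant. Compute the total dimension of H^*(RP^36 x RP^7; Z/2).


dim H^*(RP^n; Z/2) = n+1 (one Z/2 in each degree 0..n).
Total Betti number is multiplicative.
Total = (36+1) * (7+1) = 37 * 8 = 296

296


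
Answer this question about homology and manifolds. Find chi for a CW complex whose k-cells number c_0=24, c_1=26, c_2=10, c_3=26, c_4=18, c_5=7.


chi = sum_k (-1)^k c_k.
= (-1)^0*24 + (-1)^1*26 + (-1)^2*10 + (-1)^3*26 + (-1)^4*18 + (-1)^5*7
= (24) + (-26) + (10) + (-26) + (18) + (-7)
= -7

-7


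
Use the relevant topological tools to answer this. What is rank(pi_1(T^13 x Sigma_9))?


pi_1(A x B) = pi_1(A) x pi_1(B); rank of abelianization = b_1.
b_1(T^13) = 13, b_1(Sigma_9) = 2*9 = 18.
b_1(product) = 13 + 18 = 31

31


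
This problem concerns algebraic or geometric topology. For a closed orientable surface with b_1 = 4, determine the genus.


For a closed orientable surface: b_1 = 2g.
4 = 2g
g = 4 / 2 = 2

2


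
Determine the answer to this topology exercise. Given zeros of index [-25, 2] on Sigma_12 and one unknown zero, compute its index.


Poincare-Hopf: sum of indices = chi(M).
chi(Sigma_12) = 2 - 2*12 = -22.
Sum of known indices = -23.
x = chi - (sum known) = -22 - (-23) = 1

1


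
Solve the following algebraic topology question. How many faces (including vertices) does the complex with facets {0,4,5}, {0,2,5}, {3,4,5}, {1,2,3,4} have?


Each maximal simplex on m vertices has 2^m - 1 nonempty faces.
Take the union (dedupe shared faces).
Total distinct faces = 26

26


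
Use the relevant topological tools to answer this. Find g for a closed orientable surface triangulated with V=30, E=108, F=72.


chi = V - E + F = 30 - 108 + 72 = -6
For orientable closed surface: chi = 2 - 2g, so g = (2 - chi)/2.
g = (2 - (-6)) / 2 = 8 / 2 = 4

4


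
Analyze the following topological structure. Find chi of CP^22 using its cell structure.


CP^22 has one cell in each even dimension 0, 2, ..., 2*22 (22+1 cells total).
All cells are even-dimensional, so chi = number of cells.
chi = 22 + 1 = 23

23


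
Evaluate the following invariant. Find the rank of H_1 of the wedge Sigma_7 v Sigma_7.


For a wedge: H_1(A v B) = H_1(A) + H_1(B).
b_1(Sigma_7) = 14, b_1(Sigma_7) = 14.
b_1 = 14 + 14 = 28

28


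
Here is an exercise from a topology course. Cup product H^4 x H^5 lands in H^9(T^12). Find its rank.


Cup product: H^p x H^q -> H^{p+q}; here p+q = 4+5 = 9.
rank H^k(T^n) = C(n,k).
C(12,9) = 220

220


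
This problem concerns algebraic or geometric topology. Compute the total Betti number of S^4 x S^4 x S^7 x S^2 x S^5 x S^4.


Total Betti number is multiplicative under products.
Each S^d (d>=1) has total Betti number 2.
There are 6 sphere factors.
Total = 2^6 = 64

64


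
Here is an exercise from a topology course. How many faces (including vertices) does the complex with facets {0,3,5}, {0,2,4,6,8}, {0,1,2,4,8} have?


Each maximal simplex on m vertices has 2^m - 1 nonempty faces.
Take the union (dedupe shared faces).
Total distinct faces = 53

53


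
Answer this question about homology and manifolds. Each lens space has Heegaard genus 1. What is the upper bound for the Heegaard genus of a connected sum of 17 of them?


Heegaard genus satisfies g(A#B) <= g(A) + g(B).
Each lens space has g = 1.
Upper bound: 17 * 1 = 17

17


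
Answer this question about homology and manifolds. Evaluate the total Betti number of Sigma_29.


For Sigma_29: b_0 = 1, b_1 = 2g = 58, b_2 = 1.
Total = 1 + 58 + 1 = 60

60


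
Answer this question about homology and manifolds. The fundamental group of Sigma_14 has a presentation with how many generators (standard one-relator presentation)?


Standard presentation: pi_1(Sigma_g) = <a_1,b_1,...,a_g,b_g | [a_1,b_1]...[a_g,b_g] = 1>.
Number of generators = 2g = 2*14 = 28

28


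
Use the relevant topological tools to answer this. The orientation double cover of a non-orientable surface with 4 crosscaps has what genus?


chi(N_4) = 2 - 4 = -2.
Double cover: chi(Sigma_g) = 2 * chi(N_4) = 2*(-2) = -4.
2 - 2g = -4, so g = (2 - (-4))/2 = 6/2 = 3

3


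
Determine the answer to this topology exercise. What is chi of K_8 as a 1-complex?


K_8: V = 8, E = C(8,2) = 28.
chi = V - E = 8 - 28 = -20

-20


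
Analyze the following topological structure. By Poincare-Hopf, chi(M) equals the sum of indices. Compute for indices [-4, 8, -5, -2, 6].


Poincare-Hopf: chi(M) = sum of indices of zeros.
chi = (-4) + (8) + (-5) + (-2) + (6) = 3

3


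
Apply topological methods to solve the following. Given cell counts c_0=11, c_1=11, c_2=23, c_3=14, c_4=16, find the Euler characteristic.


chi = sum_k (-1)^k c_k.
= (-1)^0*11 + (-1)^1*11 + (-1)^2*23 + (-1)^3*14 + (-1)^4*16
= (11) + (-11) + (23) + (-14) + (16)
= 25

25


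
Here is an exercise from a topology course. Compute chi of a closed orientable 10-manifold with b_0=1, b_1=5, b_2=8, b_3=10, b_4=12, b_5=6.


By Poincare duality b_k = b_{10-k}, so full Betti numbers: b_0=1, b_1=5, b_2=8, b_3=10, b_4=12, b_5=6, b_6=12, b_7=10, b_8=8, b_9=5, b_10=1.
chi = sum (-1)^k b_k = 6

6


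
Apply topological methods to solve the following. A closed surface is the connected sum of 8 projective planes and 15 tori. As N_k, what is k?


Since a >= 1, the sum is non-orientable; each T^2 can be replaced by RP^2 # RP^2 (since T^2#RP^2 = 3RP^2).
Total crosscaps k = 8 + 2*15 = 38.
Check via chi: chi = 8*1 + 15*0 - (8+15-1)*2 = -36 = 2 - k = -36. Consistent.

38


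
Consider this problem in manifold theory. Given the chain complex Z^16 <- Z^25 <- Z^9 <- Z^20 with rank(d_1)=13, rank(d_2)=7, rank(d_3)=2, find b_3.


rank H_k = rank(ker d_k) - rank(im d_{k+1}).
rank(ker d_3) = rank(C_3) - rank(d_3) = 20 - 2 = 18.
rank(im d_{3+1}) = 0.
rank H_3 = 18 - 0 = 18

18


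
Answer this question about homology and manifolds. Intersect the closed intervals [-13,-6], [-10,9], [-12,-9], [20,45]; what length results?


Intersection = [max(a_i), min(b_i)] = [20, -9].
Since 20 > -9, the intersection is empty.
Length = 0

0


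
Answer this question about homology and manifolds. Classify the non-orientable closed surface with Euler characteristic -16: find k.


chi = 2 - k for closed non-orientable surfaces with k crosscaps.
-16 = 2 - k
k = 2 - (-16) = 18

18


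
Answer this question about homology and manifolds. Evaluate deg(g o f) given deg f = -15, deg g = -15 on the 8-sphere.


Degree is multiplicative under composition: deg(g o f) = deg(g) * deg(f).
= -15 * -15 = 225

225


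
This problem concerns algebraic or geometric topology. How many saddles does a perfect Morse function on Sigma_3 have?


A perfect Morse function has m_k = b_k.
For Sigma_3: b_0=1, b_1=2g=6, b_2=1.
Saddles m_1 = 2g = 6

6


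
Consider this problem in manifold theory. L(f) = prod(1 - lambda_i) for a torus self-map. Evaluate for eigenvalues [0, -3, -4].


For a torus self-map: L(f) = det(I - A) where A acts on H_1.
L(f) = (1-0) * (1--3) * (1--4) = 1 * 4 * 5 = 20

20


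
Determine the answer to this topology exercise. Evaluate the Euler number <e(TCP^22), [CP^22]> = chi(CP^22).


For any closed oriented manifold, <e(TM),[M]> = chi(M).
chi(CP^22) = 22+1 = 23

23


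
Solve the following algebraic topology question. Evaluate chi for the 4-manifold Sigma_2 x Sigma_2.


chi(Sigma_2) = 2 - 2*2 = -2
chi(Sigma_2) = 2 - 2*2 = -2
chi(product) = (-2) * (-2) = 4

4


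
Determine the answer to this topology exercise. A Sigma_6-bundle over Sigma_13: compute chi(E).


For a fiber bundle F -> E -> B (with CW structure): chi(E) = chi(B) * chi(F).
chi(Sigma_13) = -24, chi(Sigma_6) = -10.
chi(E) = (-24) * (-10) = 240

240


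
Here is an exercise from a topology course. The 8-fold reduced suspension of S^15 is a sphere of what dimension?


Each suspension raises dimension by 1: Sigma S^n = S^{n+1}.
Sigma^8 S^15 = S^{15+8} = S^23

23


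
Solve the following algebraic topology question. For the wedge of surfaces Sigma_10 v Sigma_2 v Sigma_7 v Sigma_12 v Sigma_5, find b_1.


For a wedge X v Y: reduced H_k(X v Y) = H_k(X) + H_k(Y).
Each Sigma_g contributes b_1 = 2g.
b_1 = 20 + 4 + 14 + 24 + 10 = 72

72


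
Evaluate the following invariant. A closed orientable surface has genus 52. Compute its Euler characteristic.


For a closed orientable surface of genus g: chi = 2 - 2g.
Here g = 52.
chi = 2 - 2*52 = 2 - 104 = -102

-102


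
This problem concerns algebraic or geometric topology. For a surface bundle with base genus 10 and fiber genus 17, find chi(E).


For a fiber bundle F -> E -> B (with CW structure): chi(E) = chi(B) * chi(F).
chi(Sigma_10) = -18, chi(Sigma_17) = -32.
chi(E) = (-18) * (-32) = 576

576


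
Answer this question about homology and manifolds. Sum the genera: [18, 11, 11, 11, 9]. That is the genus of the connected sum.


Genus is additive under connected sum of orientable surfaces.
g = 18 + 11 + 11 + 11 + 9 = 60

60


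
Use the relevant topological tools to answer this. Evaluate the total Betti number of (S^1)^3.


b_k(T^3) = C(3,k), so the sum over k is sum_k C(3,k) = 2^3.
Total = 2^3 = 8

8


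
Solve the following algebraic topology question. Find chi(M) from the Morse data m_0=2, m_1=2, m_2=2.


Morse theory: chi(M) = sum_k (-1)^k m_k where m_k = #(index-k critical points).
= (2) + (-2) + (2) = 2

2


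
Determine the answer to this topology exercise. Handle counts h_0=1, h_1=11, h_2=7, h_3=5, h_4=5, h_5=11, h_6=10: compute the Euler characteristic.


Handles of index k contribute (-1)^k to chi (same as CW cells).
chi = (1) + (-11) + (7) + (-5) + (5) + (-11) + (10) = -4

-4


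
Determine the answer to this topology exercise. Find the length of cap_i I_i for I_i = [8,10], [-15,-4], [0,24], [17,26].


Intersection = [max(a_i), min(b_i)] = [17, -4].
Since 17 > -4, the intersection is empty.
Length = 0

0


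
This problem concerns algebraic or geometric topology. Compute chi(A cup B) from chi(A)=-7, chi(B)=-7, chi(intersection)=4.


chi(A cup B) = chi(A) + chi(B) - chi(A cap B)
= -7 + (-7) - (4)
= -18

-18


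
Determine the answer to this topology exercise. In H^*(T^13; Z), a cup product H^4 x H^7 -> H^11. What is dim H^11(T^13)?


Cup product: H^p x H^q -> H^{p+q}; here p+q = 4+7 = 11.
rank H^k(T^n) = C(n,k).
C(13,11) = 78

78
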